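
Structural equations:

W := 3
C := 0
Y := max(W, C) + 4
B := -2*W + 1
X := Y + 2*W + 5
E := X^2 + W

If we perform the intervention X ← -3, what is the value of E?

12

The intervention breaks the incoming arrows to X: X := Y + 2*W + 5 no longer applies, and X = -3.
E = X^2 + W  [with X=-3, W=3]  = 12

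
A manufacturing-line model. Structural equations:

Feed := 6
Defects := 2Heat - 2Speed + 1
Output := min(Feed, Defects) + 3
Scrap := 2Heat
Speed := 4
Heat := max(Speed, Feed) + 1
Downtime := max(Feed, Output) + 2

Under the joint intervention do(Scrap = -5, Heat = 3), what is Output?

2

The joint intervention fixes Scrap = -5, Heat = 3, removing each variable's own equation.
Defects = 2Heat - 2Speed + 1  [with Heat=3, Speed=4]  = -1
Output = min(Feed, Defects) + 3  [with Feed=6, Defects=-1]  = 2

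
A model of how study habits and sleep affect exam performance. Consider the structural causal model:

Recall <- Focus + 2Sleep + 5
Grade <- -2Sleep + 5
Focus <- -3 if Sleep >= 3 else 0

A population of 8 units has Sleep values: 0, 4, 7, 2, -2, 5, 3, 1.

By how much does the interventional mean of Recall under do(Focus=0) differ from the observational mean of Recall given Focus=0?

4.5

Every unit gets Focus=0 under the intervention. Recall values become 5, 13, 19, 9, 1, 15, 11, 7; E[Recall|do(Focus=0)] = 10.
Conditioning on Focus=0 selects the 4 unit(s) with Sleep ∈ {0, 2, -2, 1}. Their Recall values: 5, 9, 1, 7. Mean = 5.5.
Difference = 10 − 5.5 = 4.5.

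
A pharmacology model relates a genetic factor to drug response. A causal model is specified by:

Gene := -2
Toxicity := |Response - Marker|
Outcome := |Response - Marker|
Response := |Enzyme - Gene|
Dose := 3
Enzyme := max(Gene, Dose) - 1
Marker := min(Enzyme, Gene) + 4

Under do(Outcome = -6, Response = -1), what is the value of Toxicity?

3

Setting Outcome = -6, Response = -1 by intervention discards those variables' equations.
Enzyme = max(Gene, Dose) - 1  [with Gene=-2, Dose=3]  = 2
Marker = min(Enzyme, Gene) + 4  [with Enzyme=2, Gene=-2]  = 2
Toxicity = |Response - Marker|  [with Response=-1, Marker=2]  = 3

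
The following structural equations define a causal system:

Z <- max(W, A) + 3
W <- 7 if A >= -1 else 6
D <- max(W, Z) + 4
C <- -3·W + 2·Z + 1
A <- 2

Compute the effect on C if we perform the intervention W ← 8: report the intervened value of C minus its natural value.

Under do(W=8), the mechanism W <- 7 if A >= -1 else 6 is discarded; W is fixed at 8.
Z = max(W, A) + 3  [with W=8, A=2]  = 11
C = -3·W + 2·Z + 1  [with W=8, Z=11]  = -1
Without intervention: W = 7 if A >= -1 else 6  [with A=2]  = 7; Z = max(W, A) + 3  [with W=7, A=2]  = 10; C = -3·W + 2·Z + 1  [with W=7, Z=10]  = 0.
Change = -1 − 0 = -1.

-1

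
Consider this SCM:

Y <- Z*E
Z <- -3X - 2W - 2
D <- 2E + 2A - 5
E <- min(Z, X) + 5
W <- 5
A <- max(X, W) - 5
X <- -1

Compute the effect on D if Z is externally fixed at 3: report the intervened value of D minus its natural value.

The intervention breaks the incoming arrows to Z: Z <- -3X - 2W - 2 no longer applies, and Z = 3.
E = min(Z, X) + 5  [with Z=3, X=-1]  = 4
A = max(X, W) - 5  [with X=-1, W=5]  = 0
D = 2E + 2A - 5  [with E=4, A=0]  = 3
Without intervention: Z = -3X - 2W - 2  [with X=-1, W=5]  = -9; E = min(Z, X) + 5  [with Z=-9, X=-1]  = -4; A = max(X, W) - 5  [with X=-1, W=5]  = 0; D = 2E + 2A - 5  [with E=-4, A=0]  = -13.
Change = 3 − (-13) = 16.

16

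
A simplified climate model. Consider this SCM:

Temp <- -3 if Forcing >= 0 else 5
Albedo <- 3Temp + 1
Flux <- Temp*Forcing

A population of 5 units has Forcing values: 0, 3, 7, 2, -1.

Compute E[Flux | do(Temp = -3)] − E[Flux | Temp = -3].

2.4

Under do(Temp=-3), Temp's equation is replaced by Temp=-3 for every unit. Per-unit Flux: 0, -9, -21, -6, 3. Mean = -6.6.
E[Flux|Temp=-3] averages over only the 4 units with Temp=-3 (Forcing = 0, 3, 7, 2): Flux = 0, -9, -21, -6, mean -9.
Difference = -6.6 − (-9) = 2.4.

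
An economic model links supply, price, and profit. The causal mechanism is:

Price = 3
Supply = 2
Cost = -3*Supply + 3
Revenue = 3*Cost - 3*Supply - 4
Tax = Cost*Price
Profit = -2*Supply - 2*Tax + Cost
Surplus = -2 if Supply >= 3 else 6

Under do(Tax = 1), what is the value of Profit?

The intervention breaks the incoming arrows to Tax: Tax = Cost*Price no longer applies, and Tax = 1.
Cost = -3*Supply + 3  [with Supply=2]  = -3
Profit = -2*Supply - 2*Tax + Cost  [with Supply=2, Tax=1, Cost=-3]  = -9

-9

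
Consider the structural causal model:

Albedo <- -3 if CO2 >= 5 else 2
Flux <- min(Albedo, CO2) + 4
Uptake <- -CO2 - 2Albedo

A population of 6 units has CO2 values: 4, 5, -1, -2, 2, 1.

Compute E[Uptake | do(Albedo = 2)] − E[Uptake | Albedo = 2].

Every unit gets Albedo=2 under the intervention. Uptake values become -8, -9, -3, -2, -6, -5; E[Uptake|do(Albedo=2)] = -5.5.
Conditioning on Albedo=2 selects the 5 unit(s) with CO2 ∈ {4, -1, -2, 2, 1}. Their Uptake values: -8, -3, -2, -6, -5. Mean = -4.8.
Difference = -5.5 − (-4.8) = -0.7.

-0.7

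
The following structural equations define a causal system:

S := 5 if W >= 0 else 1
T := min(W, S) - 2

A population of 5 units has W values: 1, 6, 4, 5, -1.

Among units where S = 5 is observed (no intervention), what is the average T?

Conditioning on S=5 selects the 4 unit(s) with W ∈ {1, 6, 4, 5}. Their T values: -1, 3, 2, 3. Mean = 1.75.

1.75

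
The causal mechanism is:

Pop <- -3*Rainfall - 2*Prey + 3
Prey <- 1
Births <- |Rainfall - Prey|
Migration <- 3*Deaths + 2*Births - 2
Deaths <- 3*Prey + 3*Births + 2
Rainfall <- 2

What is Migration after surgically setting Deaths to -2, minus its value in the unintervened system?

-30

Intervening sets Deaths = -2 and removes its equation (Deaths <- 3*Prey + 3*Births + 2).
Births = |Rainfall - Prey|  [with Rainfall=2, Prey=1]  = 1
Migration = 3*Deaths + 2*Births - 2  [with Deaths=-2, Births=1]  = -6
Without intervention: Births = |Rainfall - Prey|  [with Rainfall=2, Prey=1]  = 1; Deaths = 3*Prey + 3*Births + 2  [with Prey=1, Births=1]  = 8; Migration = 3*Deaths + 2*Births - 2  [with Deaths=8, Births=1]  = 24.
Change = -6 − 24 = -30.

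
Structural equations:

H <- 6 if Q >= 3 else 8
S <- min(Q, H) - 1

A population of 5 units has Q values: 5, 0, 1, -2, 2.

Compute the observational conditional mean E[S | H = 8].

Observing H=8 restricts to units where H's equation naturally yields 8: Q ∈ {0, 1, -2, 2}. In that subpopulation S = -1, 0, -3, 1, mean -0.75.

-0.75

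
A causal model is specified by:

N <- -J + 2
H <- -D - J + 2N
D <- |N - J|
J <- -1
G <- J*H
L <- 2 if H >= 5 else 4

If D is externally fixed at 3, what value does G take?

The intervention breaks the incoming arrows to D: D <- |N - J| no longer applies, and D = 3.
N = -J + 2  [with J=-1]  = 3
H = -D - J + 2N  [with D=3, J=-1, N=3]  = 4
G = J*H  [with J=-1, H=4]  = -4

-4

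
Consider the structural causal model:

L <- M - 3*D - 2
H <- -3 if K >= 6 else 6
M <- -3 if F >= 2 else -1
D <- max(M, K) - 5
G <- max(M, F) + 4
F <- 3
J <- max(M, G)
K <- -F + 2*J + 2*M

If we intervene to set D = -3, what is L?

do(D=-3) replaces the equation D <- max(M, K) - 5 with the constant D = -3.
M = -3 if F >= 2 else -1  [with F=3]  = -3
L = M - 3*D - 2  [with M=-3, D=-3]  = 4

4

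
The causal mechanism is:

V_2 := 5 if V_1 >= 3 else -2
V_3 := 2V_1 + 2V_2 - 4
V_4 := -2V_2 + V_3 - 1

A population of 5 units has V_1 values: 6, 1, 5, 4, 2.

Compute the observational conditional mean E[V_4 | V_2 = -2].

E[V_4|V_2=-2] averages over only the 2 units with V_2=-2 (V_1 = 1, 2): V_4 = -3, -1, mean -2.

-2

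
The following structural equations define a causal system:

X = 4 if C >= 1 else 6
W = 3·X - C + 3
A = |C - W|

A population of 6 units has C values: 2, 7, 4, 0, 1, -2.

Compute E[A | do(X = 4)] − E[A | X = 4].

The intervention sets X=4 in all 6 units regardless of C. Recomputing A per unit gives 11, 1, 7, 15, 13, 19; average 11.
Observing X=4 restricts to units where X's equation naturally yields 4: C ∈ {2, 7, 4, 1}. In that subpopulation A = 11, 1, 7, 13, mean 8.
Difference = 11 − 8 = 3.

3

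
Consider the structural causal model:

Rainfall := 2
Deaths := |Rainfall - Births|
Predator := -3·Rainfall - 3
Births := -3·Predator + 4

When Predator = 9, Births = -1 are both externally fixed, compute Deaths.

3

Setting Predator = 9, Births = -1 by intervention discards those variables' equations.
Deaths = |Rainfall - Births|  [with Rainfall=2, Births=-1]  = 3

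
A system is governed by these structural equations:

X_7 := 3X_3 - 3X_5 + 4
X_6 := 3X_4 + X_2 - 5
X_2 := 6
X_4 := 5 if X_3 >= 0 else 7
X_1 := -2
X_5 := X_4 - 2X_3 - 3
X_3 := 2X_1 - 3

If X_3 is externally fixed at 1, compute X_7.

The intervention breaks the incoming arrows to X_3: X_3 := 2X_1 - 3 no longer applies, and X_3 = 1.
X_4 = 5 if X_3 >= 0 else 7  [with X_3=1]  = 5
X_5 = X_4 - 2X_3 - 3  [with X_4=5, X_3=1]  = 0
X_7 = 3X_3 - 3X_5 + 4  [with X_3=1, X_5=0]  = 7

7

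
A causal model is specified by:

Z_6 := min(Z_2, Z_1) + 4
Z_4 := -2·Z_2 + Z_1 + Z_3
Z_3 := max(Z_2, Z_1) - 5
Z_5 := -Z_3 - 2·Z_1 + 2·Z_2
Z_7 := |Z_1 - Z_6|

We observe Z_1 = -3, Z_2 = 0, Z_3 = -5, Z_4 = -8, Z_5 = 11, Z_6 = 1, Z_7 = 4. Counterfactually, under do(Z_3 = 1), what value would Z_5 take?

5

do(Z_3=1) replaces the equation Z_3 := max(Z_2, Z_1) - 5 with the constant Z_3 = 1.
Z_5 = -Z_3 - 2·Z_1 + 2·Z_2  [with Z_3=1, Z_1=-3, Z_2=0]  = 5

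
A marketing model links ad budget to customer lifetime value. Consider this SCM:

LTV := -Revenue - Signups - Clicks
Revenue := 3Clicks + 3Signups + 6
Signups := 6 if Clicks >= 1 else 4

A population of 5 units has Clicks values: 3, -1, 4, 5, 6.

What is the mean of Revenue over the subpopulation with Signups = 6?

37.5

Conditioning on Signups=6 selects the 4 unit(s) with Clicks ∈ {3, 4, 5, 6}. Their Revenue values: 33, 36, 39, 42. Mean = 37.5.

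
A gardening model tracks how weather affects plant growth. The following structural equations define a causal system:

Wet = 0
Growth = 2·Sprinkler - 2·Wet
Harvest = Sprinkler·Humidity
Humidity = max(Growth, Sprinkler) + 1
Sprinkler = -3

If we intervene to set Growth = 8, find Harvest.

do(Growth=8) replaces the equation Growth = 2·Sprinkler - 2·Wet with the constant Growth = 8.
Humidity = max(Growth, Sprinkler) + 1  [with Growth=8, Sprinkler=-3]  = 9
Harvest = Sprinkler·Humidity  [with Sprinkler=-3, Humidity=9]  = -27

-27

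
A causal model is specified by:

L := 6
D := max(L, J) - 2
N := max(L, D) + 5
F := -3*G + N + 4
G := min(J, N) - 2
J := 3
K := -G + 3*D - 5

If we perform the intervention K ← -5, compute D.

4

Intervening sets K = -5 and removes its equation (K := -G + 3*D - 5).
D is not downstream of the intervention, so its value is determined by the original equations.
D = max(L, J) - 2  [with L=6, J=3]  = 4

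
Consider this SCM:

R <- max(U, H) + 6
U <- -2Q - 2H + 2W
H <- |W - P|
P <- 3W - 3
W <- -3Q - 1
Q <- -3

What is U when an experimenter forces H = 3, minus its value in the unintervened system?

20

Intervening sets H = 3 and removes its equation (H <- |W - P|).
W = -3Q - 1  [with Q=-3]  = 8
U = -2Q - 2H + 2W  [with Q=-3, H=3, W=8]  = 16
Without intervention: W = -3Q - 1  [with Q=-3]  = 8; P = 3W - 3  [with W=8]  = 21; H = |W - P|  [with W=8, P=21]  = 13; U = -2Q - 2H + 2W  [with Q=-3, H=13, W=8]  = -4.
Change = 16 − (-4) = 20.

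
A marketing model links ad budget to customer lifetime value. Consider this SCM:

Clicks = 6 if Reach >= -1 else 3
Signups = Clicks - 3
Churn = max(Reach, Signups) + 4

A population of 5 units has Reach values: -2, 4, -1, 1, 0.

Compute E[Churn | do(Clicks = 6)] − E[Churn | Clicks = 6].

-0.05

do(Clicks=6) breaks Clicks's dependence on Reach. With Clicks=6 fixed, Churn across the units is 7, 8, 7, 7, 7, mean 7.2.
Conditioning on Clicks=6 selects the 4 unit(s) with Reach ∈ {4, -1, 1, 0}. Their Churn values: 8, 7, 7, 7. Mean = 7.25.
Difference = 7.2 − 7.25 = -0.05.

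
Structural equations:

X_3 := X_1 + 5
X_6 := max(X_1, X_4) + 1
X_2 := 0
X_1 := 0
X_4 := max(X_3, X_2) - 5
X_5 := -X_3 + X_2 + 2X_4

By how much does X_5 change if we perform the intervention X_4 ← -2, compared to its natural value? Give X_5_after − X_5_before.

-4

Intervening sets X_4 = -2 and removes its equation (X_4 := max(X_3, X_2) - 5).
X_3 = X_1 + 5  [with X_1=0]  = 5
X_5 = -X_3 + X_2 + 2X_4  [with X_3=5, X_2=0, X_4=-2]  = -9
Without intervention: X_3 = X_1 + 5  [with X_1=0]  = 5; X_4 = max(X_3, X_2) - 5  [with X_3=5, X_2=0]  = 0; X_5 = -X_3 + X_2 + 2X_4  [with X_3=5, X_2=0, X_4=0]  = -5.
Change = -9 − (-5) = -4.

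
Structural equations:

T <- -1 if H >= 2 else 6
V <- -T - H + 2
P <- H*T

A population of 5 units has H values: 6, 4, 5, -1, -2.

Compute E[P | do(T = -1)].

Under do(T=-1), T's equation is replaced by T=-1 for every unit. Per-unit P: -6, -4, -5, 1, 2. Mean = -2.4.

-2.4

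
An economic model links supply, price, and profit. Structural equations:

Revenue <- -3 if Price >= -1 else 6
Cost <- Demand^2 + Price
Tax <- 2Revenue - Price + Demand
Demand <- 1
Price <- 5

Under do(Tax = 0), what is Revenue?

-3

The intervention breaks the incoming arrows to Tax: Tax <- 2Revenue - Price + Demand no longer applies, and Tax = 0.
Since Revenue is not a descendant of the intervened variable, it is unaffected.
Revenue = -3 if Price >= -1 else 6  [with Price=5]  = -3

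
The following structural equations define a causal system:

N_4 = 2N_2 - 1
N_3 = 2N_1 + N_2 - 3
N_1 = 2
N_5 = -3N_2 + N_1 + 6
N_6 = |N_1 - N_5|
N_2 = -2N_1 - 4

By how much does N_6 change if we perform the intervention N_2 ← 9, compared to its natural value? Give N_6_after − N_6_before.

-9

Under do(N_2=9), the mechanism N_2 = -2N_1 - 4 is discarded; N_2 is fixed at 9.
N_5 = -3N_2 + N_1 + 6  [with N_2=9, N_1=2]  = -19
N_6 = |N_1 - N_5|  [with N_1=2, N_5=-19]  = 21
Without intervention: N_2 = -2N_1 - 4  [with N_1=2]  = -8; N_5 = -3N_2 + N_1 + 6  [with N_2=-8, N_1=2]  = 32; N_6 = |N_1 - N_5|  [with N_1=2, N_5=32]  = 30.
Change = 21 − 30 = -9.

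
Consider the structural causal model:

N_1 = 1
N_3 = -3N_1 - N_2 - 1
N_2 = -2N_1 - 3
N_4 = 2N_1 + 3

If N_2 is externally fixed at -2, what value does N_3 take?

-2

The intervention breaks the incoming arrows to N_2: N_2 = -2N_1 - 3 no longer applies, and N_2 = -2.
N_3 = -3N_1 - N_2 - 1  [with N_1=1, N_2=-2]  = -2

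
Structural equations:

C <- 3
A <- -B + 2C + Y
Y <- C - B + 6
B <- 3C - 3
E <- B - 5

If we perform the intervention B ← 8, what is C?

Under do(B=8), the mechanism B <- 3C - 3 is discarded; B is fixed at 8.
C is not downstream of the intervention, so its value is determined by the original equations.

3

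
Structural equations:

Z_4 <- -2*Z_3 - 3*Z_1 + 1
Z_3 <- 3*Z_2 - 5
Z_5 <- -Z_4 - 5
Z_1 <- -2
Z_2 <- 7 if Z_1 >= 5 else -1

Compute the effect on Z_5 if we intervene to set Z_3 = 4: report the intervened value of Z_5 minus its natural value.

do(Z_3=4) replaces the equation Z_3 <- 3*Z_2 - 5 with the constant Z_3 = 4.
Z_4 = -2*Z_3 - 3*Z_1 + 1  [with Z_3=4, Z_1=-2]  = -1
Z_5 = -Z_4 - 5  [with Z_4=-1]  = -4
Without intervention: Z_2 = 7 if Z_1 >= 5 else -1  [with Z_1=-2]  = -1; Z_3 = 3*Z_2 - 5  [with Z_2=-1]  = -8; Z_4 = -2*Z_3 - 3*Z_1 + 1  [with Z_3=-8, Z_1=-2]  = 23; Z_5 = -Z_4 - 5  [with Z_4=23]  = -28.
Change = -4 − (-28) = 24.

24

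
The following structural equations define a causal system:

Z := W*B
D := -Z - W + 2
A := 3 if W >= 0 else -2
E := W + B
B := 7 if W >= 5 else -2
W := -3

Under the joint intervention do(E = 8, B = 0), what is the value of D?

Under do(E = 8, B = 0), each intervened variable's structural equation is replaced by its fixed value.
Z = W*B  [with W=-3, B=0]  = 0
D = -Z - W + 2  [with Z=0, W=-3]  = 5

5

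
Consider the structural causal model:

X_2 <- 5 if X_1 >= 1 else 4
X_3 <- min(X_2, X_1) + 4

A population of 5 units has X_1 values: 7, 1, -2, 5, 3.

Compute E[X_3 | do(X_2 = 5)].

do(X_2=5) breaks X_2's dependence on X_1. With X_2=5 fixed, X_3 across the units is 9, 5, 2, 9, 7, mean 6.4.

6.4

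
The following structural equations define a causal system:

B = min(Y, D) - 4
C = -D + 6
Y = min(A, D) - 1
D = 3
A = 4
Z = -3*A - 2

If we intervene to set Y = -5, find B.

The intervention breaks the incoming arrows to Y: Y = min(A, D) - 1 no longer applies, and Y = -5.
B = min(Y, D) - 4  [with Y=-5, D=3]  = -9

-9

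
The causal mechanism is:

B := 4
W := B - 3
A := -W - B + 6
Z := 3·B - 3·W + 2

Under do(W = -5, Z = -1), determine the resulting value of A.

7

The joint intervention fixes W = -5, Z = -1, removing each variable's own equation.
A = -W - B + 6  [with W=-5, B=4]  = 7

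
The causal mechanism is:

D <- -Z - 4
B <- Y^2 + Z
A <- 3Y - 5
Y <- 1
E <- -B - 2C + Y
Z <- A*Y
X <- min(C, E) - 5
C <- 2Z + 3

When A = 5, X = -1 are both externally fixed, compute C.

13

Under do(A = 5, X = -1), each intervened variable's structural equation is replaced by its fixed value.
Z = A*Y  [with A=5, Y=1]  = 5
C = 2Z + 3  [with Z=5]  = 13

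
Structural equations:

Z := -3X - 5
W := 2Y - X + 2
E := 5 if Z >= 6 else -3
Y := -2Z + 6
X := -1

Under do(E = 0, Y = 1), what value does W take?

Setting E = 0, Y = 1 by intervention discards those variables' equations.
W = 2Y - X + 2  [with Y=1, X=-1]  = 5

5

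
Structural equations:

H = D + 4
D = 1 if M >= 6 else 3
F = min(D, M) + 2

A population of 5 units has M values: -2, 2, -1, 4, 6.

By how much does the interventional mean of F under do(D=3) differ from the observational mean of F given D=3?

0.5

The intervention sets D=3 in all 5 units regardless of M. Recomputing F per unit gives 0, 4, 1, 5, 5; average 3.
Conditioning on D=3 selects the 4 unit(s) with M ∈ {-2, 2, -1, 4}. Their F values: 0, 4, 1, 5. Mean = 2.5.
Difference = 3 − 2.5 = 0.5.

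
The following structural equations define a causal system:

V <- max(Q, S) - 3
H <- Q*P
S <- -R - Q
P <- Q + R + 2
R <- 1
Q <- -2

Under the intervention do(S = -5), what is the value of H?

Under do(S=-5), the mechanism S <- -R - Q is discarded; S is fixed at -5.
Since H is not a descendant of the intervened variable, it is unaffected.
P = Q + R + 2  [with Q=-2, R=1]  = 1
H = Q*P  [with Q=-2, P=1]  = -2

-2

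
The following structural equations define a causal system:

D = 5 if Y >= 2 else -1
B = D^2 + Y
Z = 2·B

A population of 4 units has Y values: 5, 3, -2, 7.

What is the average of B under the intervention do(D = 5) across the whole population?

28.25

Under do(D=5), D's equation is replaced by D=5 for every unit. Per-unit B: 30, 28, 23, 32. Mean = 28.25.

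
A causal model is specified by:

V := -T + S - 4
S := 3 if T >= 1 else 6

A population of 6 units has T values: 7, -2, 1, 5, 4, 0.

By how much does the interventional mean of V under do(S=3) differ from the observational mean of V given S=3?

Every unit gets S=3 under the intervention. V values become -8, 1, -2, -6, -5, -1; E[V|do(S=3)] = -3.5.
E[V|S=3] averages over only the 4 units with S=3 (T = 7, 1, 5, 4): V = -8, -2, -6, -5, mean -5.25.
Difference = -3.5 − (-5.25) = 1.75.

1.75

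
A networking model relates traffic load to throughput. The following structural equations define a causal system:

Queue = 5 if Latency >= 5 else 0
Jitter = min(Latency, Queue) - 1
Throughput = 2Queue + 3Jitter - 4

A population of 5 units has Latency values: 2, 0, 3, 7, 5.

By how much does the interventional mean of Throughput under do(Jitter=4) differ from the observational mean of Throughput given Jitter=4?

-6

do(Jitter=4) breaks Jitter's dependence on Latency. With Jitter=4 fixed, Throughput across the units is 8, 8, 8, 18, 18, mean 12.
Conditioning on Jitter=4 selects the 2 unit(s) with Latency ∈ {7, 5}. Their Throughput values: 18, 18. Mean = 18.
Difference = 12 − 18 = -6.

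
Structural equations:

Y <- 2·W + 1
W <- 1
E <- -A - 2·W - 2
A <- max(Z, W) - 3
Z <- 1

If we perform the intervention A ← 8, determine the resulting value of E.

-12

Intervening sets A = 8 and removes its equation (A <- max(Z, W) - 3).
E = -A - 2·W - 2  [with A=8, W=1]  = -12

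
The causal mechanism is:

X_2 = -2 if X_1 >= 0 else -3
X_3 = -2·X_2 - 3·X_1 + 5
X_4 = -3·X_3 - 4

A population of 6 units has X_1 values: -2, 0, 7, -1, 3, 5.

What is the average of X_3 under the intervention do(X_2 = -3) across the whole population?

5

do(X_2=-3) breaks X_2's dependence on X_1. With X_2=-3 fixed, X_3 across the units is 17, 11, -10, 14, 2, -4, mean 5.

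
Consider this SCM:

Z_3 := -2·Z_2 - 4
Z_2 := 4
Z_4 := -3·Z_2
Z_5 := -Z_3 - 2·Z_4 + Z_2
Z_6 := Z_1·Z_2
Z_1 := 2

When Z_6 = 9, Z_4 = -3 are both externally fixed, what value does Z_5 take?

22

Setting Z_6 = 9, Z_4 = -3 by intervention discards those variables' equations.
Z_3 = -2·Z_2 - 4  [with Z_2=4]  = -12
Z_5 = -Z_3 - 2·Z_4 + Z_2  [with Z_3=-12, Z_4=-3, Z_2=4]  = 22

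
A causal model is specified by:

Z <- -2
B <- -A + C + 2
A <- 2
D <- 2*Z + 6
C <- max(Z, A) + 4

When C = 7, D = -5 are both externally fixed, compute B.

7

The joint intervention fixes C = 7, D = -5, removing each variable's own equation.
B = -A + C + 2  [with A=2, C=7]  = 7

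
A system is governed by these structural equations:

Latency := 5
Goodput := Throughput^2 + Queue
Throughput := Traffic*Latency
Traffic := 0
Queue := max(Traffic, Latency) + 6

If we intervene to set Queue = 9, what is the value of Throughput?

0

The intervention breaks the incoming arrows to Queue: Queue := max(Traffic, Latency) + 6 no longer applies, and Queue = 9.
Throughput is not downstream of the intervention, so its value is determined by the original equations.
Throughput = Traffic*Latency  [with Traffic=0, Latency=5]  = 0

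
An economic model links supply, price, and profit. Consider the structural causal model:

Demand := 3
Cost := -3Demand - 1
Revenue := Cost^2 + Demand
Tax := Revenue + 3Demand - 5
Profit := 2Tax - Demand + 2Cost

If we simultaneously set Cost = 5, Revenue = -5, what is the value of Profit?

5

Under do(Cost = 5, Revenue = -5), each intervened variable's structural equation is replaced by its fixed value.
Tax = Revenue + 3Demand - 5  [with Revenue=-5, Demand=3]  = -1
Profit = 2Tax - Demand + 2Cost  [with Tax=-1, Demand=3, Cost=5]  = 5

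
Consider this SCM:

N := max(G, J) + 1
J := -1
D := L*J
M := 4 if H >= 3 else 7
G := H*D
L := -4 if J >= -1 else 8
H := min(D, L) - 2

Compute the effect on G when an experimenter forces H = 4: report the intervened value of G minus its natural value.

40

Intervening sets H = 4 and removes its equation (H := min(D, L) - 2).
L = -4 if J >= -1 else 8  [with J=-1]  = -4
D = L*J  [with L=-4, J=-1]  = 4
G = H*D  [with H=4, D=4]  = 16
Without intervention: L = -4 if J >= -1 else 8  [with J=-1]  = -4; D = L*J  [with L=-4, J=-1]  = 4; H = min(D, L) - 2  [with D=4, L=-4]  = -6; G = H*D  [with H=-6, D=4]  = -24.
Change = 16 − (-24) = 40.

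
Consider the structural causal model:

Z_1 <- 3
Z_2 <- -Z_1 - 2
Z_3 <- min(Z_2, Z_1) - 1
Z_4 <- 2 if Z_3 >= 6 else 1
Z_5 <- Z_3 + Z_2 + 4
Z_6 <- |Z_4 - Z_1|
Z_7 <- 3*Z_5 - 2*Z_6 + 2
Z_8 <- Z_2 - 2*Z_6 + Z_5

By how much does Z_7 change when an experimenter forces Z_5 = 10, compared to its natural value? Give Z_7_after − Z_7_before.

Under do(Z_5=10), the mechanism Z_5 <- Z_3 + Z_2 + 4 is discarded; Z_5 is fixed at 10.
Z_2 = -Z_1 - 2  [with Z_1=3]  = -5
Z_3 = min(Z_2, Z_1) - 1  [with Z_2=-5, Z_1=3]  = -6
Z_4 = 2 if Z_3 >= 6 else 1  [with Z_3=-6]  = 1
Z_6 = |Z_4 - Z_1|  [with Z_4=1, Z_1=3]  = 2
Z_7 = 3*Z_5 - 2*Z_6 + 2  [with Z_5=10, Z_6=2]  = 28
Without intervention: Z_2 = -Z_1 - 2  [with Z_1=3]  = -5; Z_3 = min(Z_2, Z_1) - 1  [with Z_2=-5, Z_1=3]  = -6; Z_4 = 2 if Z_3 >= 6 else 1  [with Z_3=-6]  = 1; Z_5 = Z_3 + Z_2 + 4  [with Z_3=-6, Z_2=-5]  = -7; Z_6 = |Z_4 - Z_1|  [with Z_4=1, Z_1=3]  = 2; Z_7 = 3*Z_5 - 2*Z_6 + 2  [with Z_5=-7, Z_6=2]  = -23.
Change = 28 − (-23) = 51.

51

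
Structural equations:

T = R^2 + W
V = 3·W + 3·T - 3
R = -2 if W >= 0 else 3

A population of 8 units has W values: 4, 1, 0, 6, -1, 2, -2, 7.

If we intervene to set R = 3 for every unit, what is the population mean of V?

36.75

do(R=3) breaks R's dependence on W. With R=3 fixed, V across the units is 48, 30, 24, 60, 18, 36, 12, 66, mean 36.75.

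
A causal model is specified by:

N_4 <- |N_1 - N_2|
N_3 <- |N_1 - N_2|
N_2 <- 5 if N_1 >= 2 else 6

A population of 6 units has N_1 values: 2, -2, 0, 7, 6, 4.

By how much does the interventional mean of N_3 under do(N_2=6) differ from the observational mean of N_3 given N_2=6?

The intervention sets N_2=6 in all 6 units regardless of N_1. Recomputing N_3 per unit gives 4, 8, 6, 1, 0, 2; average 3.5.
Conditioning on N_2=6 selects the 2 unit(s) with N_1 ∈ {-2, 0}. Their N_3 values: 8, 6. Mean = 7.
Difference = 3.5 − 7 = -3.5.

-3.5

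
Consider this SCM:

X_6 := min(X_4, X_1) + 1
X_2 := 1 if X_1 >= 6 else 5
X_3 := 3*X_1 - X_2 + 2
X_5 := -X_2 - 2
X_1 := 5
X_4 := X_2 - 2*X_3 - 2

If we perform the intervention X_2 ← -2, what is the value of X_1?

Under do(X_2=-2), the mechanism X_2 := 1 if X_1 >= 6 else 5 is discarded; X_2 is fixed at -2.
X_1 is not downstream of the intervention, so its value is determined by the original equations.

5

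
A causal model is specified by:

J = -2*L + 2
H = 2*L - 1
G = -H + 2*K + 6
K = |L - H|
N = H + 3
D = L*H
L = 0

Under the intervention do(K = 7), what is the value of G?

The intervention breaks the incoming arrows to K: K = |L - H| no longer applies, and K = 7.
H = 2*L - 1  [with L=0]  = -1
G = -H + 2*K + 6  [with H=-1, K=7]  = 21

21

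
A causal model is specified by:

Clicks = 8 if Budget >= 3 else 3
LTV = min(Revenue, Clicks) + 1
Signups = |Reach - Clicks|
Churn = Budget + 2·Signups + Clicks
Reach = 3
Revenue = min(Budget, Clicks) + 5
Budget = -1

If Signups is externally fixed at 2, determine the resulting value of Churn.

Intervening sets Signups = 2 and removes its equation (Signups = |Reach - Clicks|).
Clicks = 8 if Budget >= 3 else 3  [with Budget=-1]  = 3
Churn = Budget + 2·Signups + Clicks  [with Budget=-1, Signups=2, Clicks=3]  = 6

6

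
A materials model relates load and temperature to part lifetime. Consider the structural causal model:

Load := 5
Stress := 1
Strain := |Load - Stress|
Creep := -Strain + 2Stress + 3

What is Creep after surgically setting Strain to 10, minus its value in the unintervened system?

The intervention breaks the incoming arrows to Strain: Strain := |Load - Stress| no longer applies, and Strain = 10.
Creep = -Strain + 2Stress + 3  [with Strain=10, Stress=1]  = -5
Without intervention: Strain = |Load - Stress|  [with Load=5, Stress=1]  = 4; Creep = -Strain + 2Stress + 3  [with Strain=4, Stress=1]  = 1.
Change = -5 − 1 = -6.

-6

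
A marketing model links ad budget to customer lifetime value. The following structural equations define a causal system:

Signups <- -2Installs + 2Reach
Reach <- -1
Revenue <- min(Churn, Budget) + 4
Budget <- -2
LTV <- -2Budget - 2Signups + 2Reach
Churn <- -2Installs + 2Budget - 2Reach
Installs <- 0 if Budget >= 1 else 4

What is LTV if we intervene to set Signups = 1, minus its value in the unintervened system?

The intervention breaks the incoming arrows to Signups: Signups <- -2Installs + 2Reach no longer applies, and Signups = 1.
LTV = -2Budget - 2Signups + 2Reach  [with Budget=-2, Signups=1, Reach=-1]  = 0
Without intervention: Installs = 0 if Budget >= 1 else 4  [with Budget=-2]  = 4; Signups = -2Installs + 2Reach  [with Installs=4, Reach=-1]  = -10; LTV = -2Budget - 2Signups + 2Reach  [with Budget=-2, Signups=-10, Reach=-1]  = 22.
Change = 0 − 22 = -22.

-22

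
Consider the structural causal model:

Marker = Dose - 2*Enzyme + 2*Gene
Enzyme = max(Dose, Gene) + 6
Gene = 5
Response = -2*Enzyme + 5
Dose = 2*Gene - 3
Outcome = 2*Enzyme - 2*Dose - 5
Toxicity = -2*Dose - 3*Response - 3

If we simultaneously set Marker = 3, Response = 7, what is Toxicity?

The joint intervention fixes Marker = 3, Response = 7, removing each variable's own equation.
Dose = 2*Gene - 3  [with Gene=5]  = 7
Toxicity = -2*Dose - 3*Response - 3  [with Dose=7, Response=7]  = -38

-38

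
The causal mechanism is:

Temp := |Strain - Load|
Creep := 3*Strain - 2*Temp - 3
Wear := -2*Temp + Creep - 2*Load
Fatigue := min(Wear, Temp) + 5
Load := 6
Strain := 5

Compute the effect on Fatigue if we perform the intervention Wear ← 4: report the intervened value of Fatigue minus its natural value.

5

The intervention breaks the incoming arrows to Wear: Wear := -2*Temp + Creep - 2*Load no longer applies, and Wear = 4.
Temp = |Strain - Load|  [with Strain=5, Load=6]  = 1
Fatigue = min(Wear, Temp) + 5  [with Wear=4, Temp=1]  = 6
Without intervention: Temp = |Strain - Load|  [with Strain=5, Load=6]  = 1; Creep = 3*Strain - 2*Temp - 3  [with Strain=5, Temp=1]  = 10; Wear = -2*Temp + Creep - 2*Load  [with Temp=1, Creep=10, Load=6]  = -4; Fatigue = min(Wear, Temp) + 5  [with Wear=-4, Temp=1]  = 1.
Change = 6 − 1 = 5.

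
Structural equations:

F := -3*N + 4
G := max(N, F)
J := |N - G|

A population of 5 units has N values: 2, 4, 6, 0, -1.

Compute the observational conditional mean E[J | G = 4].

Conditioning on G=4 selects the 2 unit(s) with N ∈ {4, 0}. Their J values: 0, 4. Mean = 2.

2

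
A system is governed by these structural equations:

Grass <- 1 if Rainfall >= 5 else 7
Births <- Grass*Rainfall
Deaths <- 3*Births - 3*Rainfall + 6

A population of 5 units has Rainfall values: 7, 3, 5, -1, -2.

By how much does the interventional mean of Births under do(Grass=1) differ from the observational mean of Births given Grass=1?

-3.6

Under do(Grass=1), Grass's equation is replaced by Grass=1 for every unit. Per-unit Births: 7, 3, 5, -1, -2. Mean = 2.4.
Conditioning on Grass=1 selects the 2 unit(s) with Rainfall ∈ {7, 5}. Their Births values: 7, 5. Mean = 6.
Difference = 2.4 − 6 = -3.6.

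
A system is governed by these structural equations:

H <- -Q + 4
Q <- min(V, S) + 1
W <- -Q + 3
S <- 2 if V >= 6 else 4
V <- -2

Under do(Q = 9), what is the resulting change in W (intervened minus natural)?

-10

do(Q=9) replaces the equation Q <- min(V, S) + 1 with the constant Q = 9.
W = -Q + 3  [with Q=9]  = -6
Without intervention: S = 2 if V >= 6 else 4  [with V=-2]  = 4; Q = min(V, S) + 1  [with V=-2, S=4]  = -1; W = -Q + 3  [with Q=-1]  = 4.
Change = -6 − 4 = -10.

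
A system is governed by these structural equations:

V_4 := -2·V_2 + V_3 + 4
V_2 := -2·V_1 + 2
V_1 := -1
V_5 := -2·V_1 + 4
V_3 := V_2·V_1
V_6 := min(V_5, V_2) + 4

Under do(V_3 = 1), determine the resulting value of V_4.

The intervention breaks the incoming arrows to V_3: V_3 := V_2·V_1 no longer applies, and V_3 = 1.
V_2 = -2·V_1 + 2  [with V_1=-1]  = 4
V_4 = -2·V_2 + V_3 + 4  [with V_2=4, V_3=1]  = -3

-3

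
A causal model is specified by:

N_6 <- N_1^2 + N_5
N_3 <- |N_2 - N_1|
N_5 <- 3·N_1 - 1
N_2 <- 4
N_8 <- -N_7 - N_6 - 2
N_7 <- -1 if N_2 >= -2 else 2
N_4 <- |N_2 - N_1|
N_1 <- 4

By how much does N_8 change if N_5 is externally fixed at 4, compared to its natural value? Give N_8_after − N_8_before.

do(N_5=4) replaces the equation N_5 <- 3·N_1 - 1 with the constant N_5 = 4.
N_6 = N_1^2 + N_5  [with N_1=4, N_5=4]  = 20
N_7 = -1 if N_2 >= -2 else 2  [with N_2=4]  = -1
N_8 = -N_7 - N_6 - 2  [with N_7=-1, N_6=20]  = -21
Without intervention: N_5 = 3·N_1 - 1  [with N_1=4]  = 11; N_6 = N_1^2 + N_5  [with N_1=4, N_5=11]  = 27; N_7 = -1 if N_2 >= -2 else 2  [with N_2=4]  = -1; N_8 = -N_7 - N_6 - 2  [with N_7=-1, N_6=27]  = -28.
Change = -21 − (-28) = 7.

7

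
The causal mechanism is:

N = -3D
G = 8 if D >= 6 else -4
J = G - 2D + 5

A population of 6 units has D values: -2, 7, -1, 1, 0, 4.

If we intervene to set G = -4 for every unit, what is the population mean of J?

-2

Every unit gets G=-4 under the intervention. J values become 5, -13, 3, -1, 1, -7; E[J|do(G=-4)] = -2.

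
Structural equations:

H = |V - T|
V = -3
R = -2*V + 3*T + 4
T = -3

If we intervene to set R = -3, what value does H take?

Under do(R=-3), the mechanism R = -2*V + 3*T + 4 is discarded; R is fixed at -3.
Since H is not a descendant of the intervened variable, it is unaffected.
H = |V - T|  [with V=-3, T=-3]  = 0

0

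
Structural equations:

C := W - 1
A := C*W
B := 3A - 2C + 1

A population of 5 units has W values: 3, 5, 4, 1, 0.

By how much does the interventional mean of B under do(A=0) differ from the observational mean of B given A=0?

-4.2

Under do(A=0), A's equation is replaced by A=0 for every unit. Per-unit B: -3, -7, -5, 1, 3. Mean = -2.2.
E[B|A=0] averages over only the 2 units with A=0 (W = 1, 0): B = 1, 3, mean 2.
Difference = -2.2 − 2 = -4.2.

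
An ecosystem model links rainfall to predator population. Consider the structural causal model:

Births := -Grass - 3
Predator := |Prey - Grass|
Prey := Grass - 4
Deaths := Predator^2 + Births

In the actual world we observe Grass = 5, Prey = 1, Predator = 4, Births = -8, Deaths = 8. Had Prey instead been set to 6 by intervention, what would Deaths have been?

-7

do(Prey=6) replaces the equation Prey := Grass - 4 with the constant Prey = 6.
Predator = |Prey - Grass|  [with Prey=6, Grass=5]  = 1
Births = -Grass - 3  [with Grass=5]  = -8
Deaths = Predator^2 + Births  [with Predator=1, Births=-8]  = -7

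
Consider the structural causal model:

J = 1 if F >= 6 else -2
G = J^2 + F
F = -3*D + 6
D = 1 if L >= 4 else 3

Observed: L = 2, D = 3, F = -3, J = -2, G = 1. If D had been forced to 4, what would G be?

-2

do(D=4) replaces the equation D = 1 if L >= 4 else 3 with the constant D = 4.
F = -3*D + 6  [with D=4]  = -6
J = 1 if F >= 6 else -2  [with F=-6]  = -2
G = J^2 + F  [with J=-2, F=-6]  = -2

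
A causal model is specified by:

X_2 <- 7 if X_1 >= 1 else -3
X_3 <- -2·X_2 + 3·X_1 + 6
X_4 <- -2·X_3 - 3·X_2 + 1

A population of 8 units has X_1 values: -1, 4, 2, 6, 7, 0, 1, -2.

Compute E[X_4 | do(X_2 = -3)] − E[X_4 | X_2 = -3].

The intervention sets X_2=-3 in all 8 units regardless of X_1. Recomputing X_4 per unit gives -8, -38, -26, -50, -56, -14, -20, -2; average -26.75.
Observing X_2=-3 restricts to units where X_2's equation naturally yields -3: X_1 ∈ {-1, 0, -2}. In that subpopulation X_4 = -8, -14, -2, mean -8.
Difference = -26.75 − (-8) = -18.75.

-18.75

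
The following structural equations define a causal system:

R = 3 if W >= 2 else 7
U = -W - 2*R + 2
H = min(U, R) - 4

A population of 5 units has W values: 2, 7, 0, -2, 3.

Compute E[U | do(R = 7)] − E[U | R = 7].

-3

Every unit gets R=7 under the intervention. U values become -14, -19, -12, -10, -15; E[U|do(R=7)] = -14.
E[U|R=7] averages over only the 2 units with R=7 (W = 0, -2): U = -12, -10, mean -11.
Difference = -14 − (-11) = -3.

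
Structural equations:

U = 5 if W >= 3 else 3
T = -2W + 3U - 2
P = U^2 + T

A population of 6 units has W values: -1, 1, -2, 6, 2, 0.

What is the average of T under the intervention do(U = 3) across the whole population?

Under do(U=3), U's equation is replaced by U=3 for every unit. Per-unit T: 9, 5, 11, -5, 3, 7. Mean = 5.

5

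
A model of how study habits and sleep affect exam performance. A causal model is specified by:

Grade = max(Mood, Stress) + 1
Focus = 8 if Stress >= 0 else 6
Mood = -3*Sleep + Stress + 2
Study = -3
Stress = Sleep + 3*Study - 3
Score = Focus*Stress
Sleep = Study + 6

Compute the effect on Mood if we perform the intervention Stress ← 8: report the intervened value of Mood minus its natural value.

The intervention breaks the incoming arrows to Stress: Stress = Sleep + 3*Study - 3 no longer applies, and Stress = 8.
Sleep = Study + 6  [with Study=-3]  = 3
Mood = -3*Sleep + Stress + 2  [with Sleep=3, Stress=8]  = 1
Without intervention: Sleep = Study + 6  [with Study=-3]  = 3; Stress = Sleep + 3*Study - 3  [with Sleep=3, Study=-3]  = -9; Mood = -3*Sleep + Stress + 2  [with Sleep=3, Stress=-9]  = -16.
Change = 1 − (-16) = 17.

17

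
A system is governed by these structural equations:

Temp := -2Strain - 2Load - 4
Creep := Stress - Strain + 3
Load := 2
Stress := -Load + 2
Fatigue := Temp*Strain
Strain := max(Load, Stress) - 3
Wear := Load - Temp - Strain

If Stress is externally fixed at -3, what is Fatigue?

Under do(Stress=-3), the mechanism Stress := -Load + 2 is discarded; Stress is fixed at -3.
Strain = max(Load, Stress) - 3  [with Load=2, Stress=-3]  = -1
Temp = -2Strain - 2Load - 4  [with Strain=-1, Load=2]  = -6
Fatigue = Temp*Strain  [with Temp=-6, Strain=-1]  = 6

6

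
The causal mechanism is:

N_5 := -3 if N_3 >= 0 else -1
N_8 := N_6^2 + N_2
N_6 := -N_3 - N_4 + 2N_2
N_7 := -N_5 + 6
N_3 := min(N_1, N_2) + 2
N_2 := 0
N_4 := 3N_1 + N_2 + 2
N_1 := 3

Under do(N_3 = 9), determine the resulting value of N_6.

The intervention breaks the incoming arrows to N_3: N_3 := min(N_1, N_2) + 2 no longer applies, and N_3 = 9.
N_4 = 3N_1 + N_2 + 2  [with N_1=3, N_2=0]  = 11
N_6 = -N_3 - N_4 + 2N_2  [with N_3=9, N_4=11, N_2=0]  = -20

-20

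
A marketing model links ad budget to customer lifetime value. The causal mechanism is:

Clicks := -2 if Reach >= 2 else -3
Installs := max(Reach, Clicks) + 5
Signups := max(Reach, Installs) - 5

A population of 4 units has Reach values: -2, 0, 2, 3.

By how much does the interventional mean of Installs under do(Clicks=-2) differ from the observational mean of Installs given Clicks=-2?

Under do(Clicks=-2), Clicks's equation is replaced by Clicks=-2 for every unit. Per-unit Installs: 3, 5, 7, 8. Mean = 5.75.
E[Installs|Clicks=-2] averages over only the 2 units with Clicks=-2 (Reach = 2, 3): Installs = 7, 8, mean 7.5.
Difference = 5.75 − 7.5 = -1.75.

-1.75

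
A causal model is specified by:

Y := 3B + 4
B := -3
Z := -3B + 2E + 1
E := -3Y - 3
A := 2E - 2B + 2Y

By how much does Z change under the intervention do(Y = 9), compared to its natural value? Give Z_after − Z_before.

-84

do(Y=9) replaces the equation Y := 3B + 4 with the constant Y = 9.
E = -3Y - 3  [with Y=9]  = -30
Z = -3B + 2E + 1  [with B=-3, E=-30]  = -50
Without intervention: Y = 3B + 4  [with B=-3]  = -5; E = -3Y - 3  [with Y=-5]  = 12; Z = -3B + 2E + 1  [with B=-3, E=12]  = 34.
Change = -50 − 34 = -84.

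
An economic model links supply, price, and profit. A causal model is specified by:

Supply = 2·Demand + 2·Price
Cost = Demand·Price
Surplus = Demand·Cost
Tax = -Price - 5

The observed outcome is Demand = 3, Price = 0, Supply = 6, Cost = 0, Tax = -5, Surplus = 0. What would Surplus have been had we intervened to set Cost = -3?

Under do(Cost=-3), the mechanism Cost = Demand·Price is discarded; Cost is fixed at -3.
Surplus = Demand·Cost  [with Demand=3, Cost=-3]  = -9

-9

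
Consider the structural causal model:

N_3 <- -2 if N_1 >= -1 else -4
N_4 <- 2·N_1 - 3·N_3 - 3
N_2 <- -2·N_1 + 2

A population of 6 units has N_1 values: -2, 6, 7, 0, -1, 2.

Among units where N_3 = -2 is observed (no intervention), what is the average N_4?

8.6

Conditioning on N_3=-2 selects the 5 unit(s) with N_1 ∈ {6, 7, 0, -1, 2}. Their N_4 values: 15, 17, 3, 1, 7. Mean = 8.6.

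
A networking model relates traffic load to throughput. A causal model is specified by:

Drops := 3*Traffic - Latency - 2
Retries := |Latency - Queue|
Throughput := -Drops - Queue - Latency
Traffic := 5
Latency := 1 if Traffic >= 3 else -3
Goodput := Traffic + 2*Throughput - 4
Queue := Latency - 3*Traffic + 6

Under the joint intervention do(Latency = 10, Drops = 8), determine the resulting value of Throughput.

The joint intervention fixes Latency = 10, Drops = 8, removing each variable's own equation.
Queue = Latency - 3*Traffic + 6  [with Latency=10, Traffic=5]  = 1
Throughput = -Drops - Queue - Latency  [with Drops=8, Queue=1, Latency=10]  = -19

-19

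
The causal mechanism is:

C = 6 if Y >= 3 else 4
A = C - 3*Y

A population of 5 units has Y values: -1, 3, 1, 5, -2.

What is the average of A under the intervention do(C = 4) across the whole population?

0.4

Every unit gets C=4 under the intervention. A values become 7, -5, 1, -11, 10; E[A|do(C=4)] = 0.4.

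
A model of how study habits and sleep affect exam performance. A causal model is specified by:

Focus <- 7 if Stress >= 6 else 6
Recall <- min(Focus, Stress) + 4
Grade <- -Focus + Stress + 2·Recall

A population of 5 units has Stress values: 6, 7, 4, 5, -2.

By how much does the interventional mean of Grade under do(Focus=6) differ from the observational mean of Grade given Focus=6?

4.6

do(Focus=6) breaks Focus's dependence on Stress. With Focus=6 fixed, Grade across the units is 20, 21, 14, 17, -4, mean 13.6.
Observing Focus=6 restricts to units where Focus's equation naturally yields 6: Stress ∈ {4, 5, -2}. In that subpopulation Grade = 14, 17, -4, mean 9.
Difference = 13.6 − 9 = 4.6.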